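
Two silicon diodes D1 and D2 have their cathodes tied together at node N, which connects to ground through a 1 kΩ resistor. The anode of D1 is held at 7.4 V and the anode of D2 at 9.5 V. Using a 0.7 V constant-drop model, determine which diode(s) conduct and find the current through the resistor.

Only D2 conducts; I_R ≈ 8.8 mA

Assume both conduct. Then node N would need to be at both 7.4−0.7 = 6.7 V and 9.5−0.7 = 8.8 V, which is impossible.
Assume only D2 conducts: V_N = 9.5 − 0.7 = 8.8 V, so I_R = 8.8/1 = 8.8 mA.
Check D1: its anode-to-cathode voltage is 7.4 − 8.8 = -1.4 V < 0.7 V, so it is off. The assumption is consistent.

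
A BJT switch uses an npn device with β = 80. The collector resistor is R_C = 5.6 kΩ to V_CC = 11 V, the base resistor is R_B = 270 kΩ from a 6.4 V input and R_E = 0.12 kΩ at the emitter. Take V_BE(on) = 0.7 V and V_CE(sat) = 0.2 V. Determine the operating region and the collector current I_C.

active; I_C ≈ 1.6 mA

Assume active. Base-emitter loop: I_B = (V_BB − V_BE)/(R_B + (β+1)R_E) = (6.4 − 0.7)/(270 + 81×0.12) = 0.0204 mA.
I_C = β·I_B = 80×0.0204 = 1.63 mA.
V_CE = V_CC − I_C·R_C − I_E·R_E = 11 − 1.63×5.6 − 1.65×0.12 = 1.67 V > V_CE(sat), so the active-region assumption holds.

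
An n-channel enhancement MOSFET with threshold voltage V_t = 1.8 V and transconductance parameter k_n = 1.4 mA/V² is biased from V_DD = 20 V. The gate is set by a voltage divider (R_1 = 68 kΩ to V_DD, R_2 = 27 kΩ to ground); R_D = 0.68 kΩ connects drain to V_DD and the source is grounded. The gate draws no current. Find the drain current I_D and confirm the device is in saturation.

V_G = V_DD·R_2/(R_1+R_2) = 20×27/95 = 5.68 V. With the source grounded, V_GS = V_G = 5.68 V.
Assume saturation: I_D = (k_n/2)(V_GS − V_t)² = (1.4/2)×(5.68 − 1.8)² = 0.7×3.88² = 10.6 mA.
V_DS = V_DD − I_D·R_D = 20 − 10.6×0.68 = 12.8 V.
Saturation requires V_DS ≥ V_GS − V_t = 3.88 V; 12.8 ≥ 3.88 ✓.

I_D ≈ 11 mA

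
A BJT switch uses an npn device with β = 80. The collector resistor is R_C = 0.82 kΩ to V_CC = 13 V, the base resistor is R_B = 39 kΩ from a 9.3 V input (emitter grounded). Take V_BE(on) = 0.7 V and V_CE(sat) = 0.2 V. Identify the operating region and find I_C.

saturation; I_C ≈ 16 mA

Assume active: I_B = (9.3 − 0.7)/39 = 0.221 mA, giving I_C = β·I_B = 17.6 mA.
But then V_CE = 13 − 17.6×0.82 = -1.47 V < V_CE(sat) = 0.2 V — impossible in the active region.
So the transistor is saturated. With V_CE = 0.2 V, I_C = (V_CC − 0.2)/R_C = 12.8/0.82 = 15.6 mA.
Check: β·I_B = 17.6 mA > I_C = 15.6 mA, confirming saturation.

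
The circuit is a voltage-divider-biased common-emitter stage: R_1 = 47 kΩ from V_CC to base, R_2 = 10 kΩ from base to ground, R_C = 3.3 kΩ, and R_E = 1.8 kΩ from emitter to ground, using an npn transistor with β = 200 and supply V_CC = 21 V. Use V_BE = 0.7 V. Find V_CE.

Thevenize the base divider: V_Th = V_CC·R_2/(R_1+R_2) = 21×10/57 = 3.68 V, R_Th = R_1‖R_2 = 8.25 kΩ.
Base-emitter loop: V_Th = I_B·R_Th + V_BE + (β+1)I_B·R_E, so I_B = (3.68 − 0.7) / (8.25 + 201×1.8) = 0.00806 mA.
I_C = β·I_B = 200×0.00806 = 1.61 mA, and I_E = (β+1)I_B = 1.62 mA.
V_CE = V_CC − I_C·R_C − I_E·R_E = 21 − 1.61×3.3 − 1.62×1.8 = 12.8 V.
V_CE = 12.8 V > 0.2 V confirms active-region operation.

V_CE ≈ 13 V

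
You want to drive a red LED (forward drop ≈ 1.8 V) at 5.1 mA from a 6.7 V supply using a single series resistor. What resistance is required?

R ≈ 0.96 kΩ

The resistor drops V_S − V_D = 6.7 − 1.8 = 4.9 V at 5.1 mA.
R = 4.9 V / 5.1 mA = 0.961 kΩ.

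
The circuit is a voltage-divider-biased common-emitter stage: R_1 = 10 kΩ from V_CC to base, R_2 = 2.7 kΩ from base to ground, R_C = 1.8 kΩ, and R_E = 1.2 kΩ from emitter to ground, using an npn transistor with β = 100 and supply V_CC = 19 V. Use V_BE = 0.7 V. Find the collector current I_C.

I_C ≈ 2.7 mA

Thevenize the base divider: V_Th = V_CC·R_2/(R_1+R_2) = 19×2.7/12.7 = 4.04 V, R_Th = R_1‖R_2 = 2.13 kΩ.
Base-emitter loop: V_Th = I_B·R_Th + V_BE + (β+1)I_B·R_E, so I_B = (4.04 − 0.7) / (2.13 + 101×1.2) = 0.0271 mA.
I_C = β·I_B = 100×0.0271 = 2.71 mA, and I_E = (β+1)I_B = 2.73 mA.
V_CE = V_CC − I_C·R_C − I_E·R_E = 19 − 2.71×1.8 − 2.73×1.2 = 10.8 V.
V_CE = 10.8 V > 0.2 V confirms active-region operation.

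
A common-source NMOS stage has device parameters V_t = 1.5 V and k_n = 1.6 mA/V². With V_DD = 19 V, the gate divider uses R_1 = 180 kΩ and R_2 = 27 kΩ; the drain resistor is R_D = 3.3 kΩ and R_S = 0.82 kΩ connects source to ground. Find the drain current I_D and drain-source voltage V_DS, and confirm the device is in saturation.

I_D ≈ 0.37 mA, V_DS ≈ 17 V

V_G = V_DD·R_2/(R_1+R_2) = 19×27/207 = 2.48 V.
Assume saturation: I_D = (k_n/2)(V_GS − V_t)² with V_GS = V_G − I_D·R_S = 2.48 − 0.82·I_D.
Substituting gives 0.538·I_D² − 2.28·I_D + 0.766 = 0, with roots I_D = 0.367 or 3.88 mA.
The root I_D = 3.88 mA gives V_GS = -0.702 V ≤ V_t, so take I_D = 0.367 mA.
Then V_GS = 2.18 V and V_DS = V_DD − I_D(R_D+R_S) = 19 − 0.367×4.12 = 17.5 V.
Saturation requires V_DS ≥ V_GS − V_t = 0.677 V; 17.5 ≥ 0.677 ✓.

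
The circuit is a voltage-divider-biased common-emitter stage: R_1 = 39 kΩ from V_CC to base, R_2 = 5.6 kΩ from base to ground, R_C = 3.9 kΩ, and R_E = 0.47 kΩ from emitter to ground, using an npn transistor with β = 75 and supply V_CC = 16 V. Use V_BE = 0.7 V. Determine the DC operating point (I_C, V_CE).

I_C ≈ 2.4 mA, V_CE ≈ 5.4 V

Thevenize the base divider: V_Th = V_CC·R_2/(R_1+R_2) = 16×5.6/44.6 = 2.01 V, R_Th = R_1‖R_2 = 4.9 kΩ.
Base-emitter loop: V_Th = I_B·R_Th + V_BE + (β+1)I_B·R_E, so I_B = (2.01 − 0.7) / (4.9 + 76×0.47) = 0.0322 mA.
I_C = β·I_B = 75×0.0322 = 2.42 mA, and I_E = (β+1)I_B = 2.45 mA.
V_CE = V_CC − I_C·R_C − I_E·R_E = 16 − 2.42×3.9 − 2.45×0.47 = 5.42 V.
V_CE = 5.42 V > 0.2 V confirms active-region operation.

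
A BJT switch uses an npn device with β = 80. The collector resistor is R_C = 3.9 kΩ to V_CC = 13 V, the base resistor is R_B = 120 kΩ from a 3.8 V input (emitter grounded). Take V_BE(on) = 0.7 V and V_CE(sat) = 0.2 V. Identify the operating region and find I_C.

active; I_C ≈ 2.1 mA

Assume active. Base-emitter loop: I_B = (V_BB − V_BE)/R_B = (3.8 − 0.7)/120 = 0.0258 mA.
I_C = β·I_B = 80×0.0258 = 2.07 mA.
V_CE = V_CC − I_C·R_C = 13 − 2.07×3.9 = 4.94 V > V_CE(sat), so the active-region assumption holds.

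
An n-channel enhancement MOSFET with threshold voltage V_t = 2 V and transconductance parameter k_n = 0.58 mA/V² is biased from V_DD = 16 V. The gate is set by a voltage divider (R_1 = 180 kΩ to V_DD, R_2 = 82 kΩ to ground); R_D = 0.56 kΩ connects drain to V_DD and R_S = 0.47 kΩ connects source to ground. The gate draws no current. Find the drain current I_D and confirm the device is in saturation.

V_G = V_DD·R_2/(R_1+R_2) = 16×82/262 = 5.01 V.
Assume saturation: I_D = (k_n/2)(V_GS − V_t)² with V_GS = V_G − I_D·R_S = 5.01 − 0.47·I_D.
Substituting gives 0.0641·I_D² − 1.82·I_D + 2.62 = 0, with roots I_D = 1.52 or 26.9 mA.
The root I_D = 26.9 mA gives V_GS = -7.63 V ≤ V_t, so take I_D = 1.52 mA.
Then V_GS = 4.29 V and V_DS = V_DD − I_D(R_D+R_S) = 16 − 1.52×1.03 = 14.4 V.
Saturation requires V_DS ≥ V_GS − V_t = 2.29 V; 14.4 ≥ 2.29 ✓.

I_D ≈ 1.5 mA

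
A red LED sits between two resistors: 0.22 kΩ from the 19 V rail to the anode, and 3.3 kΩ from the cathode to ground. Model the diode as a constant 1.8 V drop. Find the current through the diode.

I ≈ 4.9 mA

The two resistors are in series with the diode, so KVL gives 19 = I·0.22 + 1.8 + I·3.3.
I = (19 − 1.8) / (0.22 + 3.3) kΩ = 17.2 / 3.52 = 4.89 mA.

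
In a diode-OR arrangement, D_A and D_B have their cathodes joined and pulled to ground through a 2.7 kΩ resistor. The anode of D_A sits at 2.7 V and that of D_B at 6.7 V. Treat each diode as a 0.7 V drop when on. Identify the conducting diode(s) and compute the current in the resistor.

Only D_B conducts; I_R ≈ 2.2 mA

Assume both conduct. Then node N would need to be at both 2.7−0.7 = 2 V and 6.7−0.7 = 6 V, which is impossible.
Assume only D_B conducts: V_N = 6.7 − 0.7 = 6 V, so I_R = 6/2.7 = 2.22 mA.
Check D_A: its anode-to-cathode voltage is 2.7 − 6 = -3.3 V < 0.7 V, so it is off. The assumption is consistent.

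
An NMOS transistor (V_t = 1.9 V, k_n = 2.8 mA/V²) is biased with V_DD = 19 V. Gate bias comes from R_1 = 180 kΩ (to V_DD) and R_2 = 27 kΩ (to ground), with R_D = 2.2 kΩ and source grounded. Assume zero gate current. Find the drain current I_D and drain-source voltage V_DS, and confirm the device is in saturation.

I_D ≈ 0.47 mA, V_DS ≈ 18 V

V_G = V_DD·R_2/(R_1+R_2) = 19×27/207 = 2.48 V. With the source grounded, V_GS = V_G = 2.48 V.
Assume saturation: I_D = (k_n/2)(V_GS − V_t)² = (2.8/2)×(2.48 − 1.9)² = 1.4×0.578² = 0.468 mA.
V_DS = V_DD − I_D·R_D = 19 − 0.468×2.2 = 18 V.
Saturation requires V_DS ≥ V_GS − V_t = 0.578 V; 18 ≥ 0.578 ✓.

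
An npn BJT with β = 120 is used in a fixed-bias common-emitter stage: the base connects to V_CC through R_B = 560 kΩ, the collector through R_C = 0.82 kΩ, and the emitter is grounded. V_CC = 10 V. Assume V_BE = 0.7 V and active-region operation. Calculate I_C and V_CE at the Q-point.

Base loop: V_CC = I_B·R_B + V_BE, so I_B = (10 − 0.7)/560 kΩ = 0.0166 mA.
In the active region I_C = β·I_B = 120 × 0.0166 = 1.99 mA.
Collector loop: V_CE = V_CC − I_C·R_C = 10 − 1.99×0.82 = 8.37 V.
Since V_CE = 8.37 V > V_CE(sat) ≈ 0.2 V, the transistor is in the active region as assumed.

I_C ≈ 2 mA, V_CE ≈ 8.4 V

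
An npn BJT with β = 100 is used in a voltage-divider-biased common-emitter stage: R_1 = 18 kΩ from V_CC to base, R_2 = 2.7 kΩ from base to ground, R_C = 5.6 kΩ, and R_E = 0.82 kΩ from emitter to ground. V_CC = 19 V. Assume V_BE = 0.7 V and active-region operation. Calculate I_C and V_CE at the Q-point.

Thevenize the base divider: V_Th = V_CC·R_2/(R_1+R_2) = 19×2.7/20.7 = 2.48 V, R_Th = R_1‖R_2 = 2.35 kΩ.
Base-emitter loop: V_Th = I_B·R_Th + V_BE + (β+1)I_B·R_E, so I_B = (2.48 − 0.7) / (2.35 + 101×0.82) = 0.0209 mA.
I_C = β·I_B = 100×0.0209 = 2.09 mA, and I_E = (β+1)I_B = 2.11 mA.
V_CE = V_CC − I_C·R_C − I_E·R_E = 19 − 2.09×5.6 − 2.11×0.82 = 5.58 V.
V_CE = 5.58 V > 0.2 V confirms active-region operation.

I_C ≈ 2.1 mA, V_CE ≈ 5.6 V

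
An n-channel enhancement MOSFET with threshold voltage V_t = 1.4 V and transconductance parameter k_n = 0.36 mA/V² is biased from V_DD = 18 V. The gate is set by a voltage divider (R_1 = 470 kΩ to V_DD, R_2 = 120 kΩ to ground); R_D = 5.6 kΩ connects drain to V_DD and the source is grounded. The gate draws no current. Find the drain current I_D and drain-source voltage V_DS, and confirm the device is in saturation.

I_D ≈ 0.92 mA, V_DS ≈ 13 V

V_G = V_DD·R_2/(R_1+R_2) = 18×120/590 = 3.66 V. With the source grounded, V_GS = V_G = 3.66 V.
Assume saturation: I_D = (k_n/2)(V_GS − V_t)² = (0.36/2)×(3.66 − 1.4)² = 0.18×2.26² = 0.92 mA.
V_DS = V_DD − I_D·R_D = 18 − 0.92×5.6 = 12.8 V.
Saturation requires V_DS ≥ V_GS − V_t = 2.26 V; 12.8 ≥ 2.26 ✓.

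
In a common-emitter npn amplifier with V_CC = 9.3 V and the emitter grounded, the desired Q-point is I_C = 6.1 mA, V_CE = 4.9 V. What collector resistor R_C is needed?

R_C ≈ 0.72 kΩ

Collector loop: V_CC = I_C·R_C + V_CE.
R_C = (V_CC − V_CE)/I_C = (9.3 − 4.9)/6.1 = 0.721 kΩ.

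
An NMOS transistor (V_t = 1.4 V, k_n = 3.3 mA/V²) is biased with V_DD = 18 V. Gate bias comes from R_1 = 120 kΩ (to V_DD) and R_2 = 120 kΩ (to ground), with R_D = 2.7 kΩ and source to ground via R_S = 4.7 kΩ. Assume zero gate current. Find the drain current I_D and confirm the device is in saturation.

I_D ≈ 1.4 mA

V_G = V_DD·R_2/(R_1+R_2) = 18×120/240 = 9 V.
Assume saturation: I_D = (k_n/2)(V_GS − V_t)² with V_GS = V_G − I_D·R_S = 9 − 4.7·I_D.
Substituting gives 36.4·I_D² − 119·I_D + 95.3 = 0, with roots I_D = 1.42 or 1.84 mA.
The root I_D = 1.84 mA gives V_GS = 0.343 V ≤ V_t, so take I_D = 1.42 mA.
Then V_GS = 2.33 V and V_DS = V_DD − I_D(R_D+R_S) = 18 − 1.42×7.4 = 7.49 V.
Saturation requires V_DS ≥ V_GS − V_t = 0.928 V; 7.49 ≥ 0.928 ✓.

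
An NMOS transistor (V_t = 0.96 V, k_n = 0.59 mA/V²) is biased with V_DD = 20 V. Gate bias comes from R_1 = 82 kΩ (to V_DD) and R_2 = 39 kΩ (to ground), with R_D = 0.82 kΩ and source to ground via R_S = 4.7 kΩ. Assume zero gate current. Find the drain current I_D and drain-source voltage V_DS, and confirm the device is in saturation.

I_D ≈ 0.81 mA, V_DS ≈ 16 V

V_G = V_DD·R_2/(R_1+R_2) = 20×39/121 = 6.45 V.
Assume saturation: I_D = (k_n/2)(V_GS − V_t)² with V_GS = V_G − I_D·R_S = 6.45 − 4.7·I_D.
Substituting gives 6.52·I_D² − 16.2·I_D + 8.88 = 0, with roots I_D = 0.814 or 1.67 mA.
The root I_D = 1.67 mA gives V_GS = -1.42 V ≤ V_t, so take I_D = 0.814 mA.
Then V_GS = 2.62 V and V_DS = V_DD − I_D(R_D+R_S) = 20 − 0.814×5.52 = 15.5 V.
Saturation requires V_DS ≥ V_GS − V_t = 1.66 V; 15.5 ≥ 1.66 ✓.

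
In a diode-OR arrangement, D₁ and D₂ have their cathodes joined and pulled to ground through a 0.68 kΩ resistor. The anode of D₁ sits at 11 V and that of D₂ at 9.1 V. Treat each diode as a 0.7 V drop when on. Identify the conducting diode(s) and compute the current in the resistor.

Only D₁ conducts; I_R ≈ 15 mA

Assume both conduct. Then node N would need to be at both 11−0.7 = 10.3 V and 9.1−0.7 = 8.4 V, which is impossible.
Assume only D₁ conducts: V_N = 11 − 0.7 = 10.3 V, so I_R = 10.3/0.68 = 15.1 mA.
Check D₂: its anode-to-cathode voltage is 9.1 − 10.3 = -1.2 V < 0.7 V, so it is off. The assumption is consistent.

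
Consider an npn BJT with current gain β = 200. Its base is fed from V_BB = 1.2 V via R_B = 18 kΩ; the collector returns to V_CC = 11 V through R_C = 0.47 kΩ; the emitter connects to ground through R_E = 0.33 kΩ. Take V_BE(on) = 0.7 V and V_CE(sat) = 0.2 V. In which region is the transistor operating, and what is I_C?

active; I_C ≈ 1.2 mA

Assume active. Base-emitter loop: I_B = (V_BB − V_BE)/(R_B + (β+1)R_E) = (1.2 − 0.7)/(18 + 201×0.33) = 0.00593 mA.
I_C = β·I_B = 200×0.00593 = 1.19 mA.
V_CE = V_CC − I_C·R_C − I_E·R_E = 11 − 1.19×0.47 − 1.19×0.33 = 10 V > V_CE(sat), so the active-region assumption holds.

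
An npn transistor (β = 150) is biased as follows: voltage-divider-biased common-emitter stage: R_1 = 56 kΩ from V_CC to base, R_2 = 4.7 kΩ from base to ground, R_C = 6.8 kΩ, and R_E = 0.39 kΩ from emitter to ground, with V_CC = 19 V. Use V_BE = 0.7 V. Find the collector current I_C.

I_C ≈ 1.8 mA

Thevenize the base divider: V_Th = V_CC·R_2/(R_1+R_2) = 19×4.7/60.7 = 1.47 V, R_Th = R_1‖R_2 = 4.34 kΩ.
Base-emitter loop: V_Th = I_B·R_Th + V_BE + (β+1)I_B·R_E, so I_B = (1.47 − 0.7) / (4.34 + 151×0.39) = 0.0122 mA.
I_C = β·I_B = 150×0.0122 = 1.83 mA, and I_E = (β+1)I_B = 1.84 mA.
V_CE = V_CC − I_C·R_C − I_E·R_E = 19 − 1.83×6.8 − 1.84×0.39 = 5.84 V.
V_CE = 5.84 V > 0.2 V confirms active-region operation.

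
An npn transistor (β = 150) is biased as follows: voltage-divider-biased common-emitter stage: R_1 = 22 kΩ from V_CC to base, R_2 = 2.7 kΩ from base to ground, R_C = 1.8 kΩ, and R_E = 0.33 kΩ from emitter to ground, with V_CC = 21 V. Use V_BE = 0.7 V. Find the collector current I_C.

I_C ≈ 4.6 mA

Thevenize the base divider: V_Th = V_CC·R_2/(R_1+R_2) = 21×2.7/24.7 = 2.3 V, R_Th = R_1‖R_2 = 2.4 kΩ.
Base-emitter loop: V_Th = I_B·R_Th + V_BE + (β+1)I_B·R_E, so I_B = (2.3 − 0.7) / (2.4 + 151×0.33) = 0.0305 mA.
I_C = β·I_B = 150×0.0305 = 4.58 mA, and I_E = (β+1)I_B = 4.61 mA.
V_CE = V_CC − I_C·R_C − I_E·R_E = 21 − 4.58×1.8 − 4.61×0.33 = 11.2 V.
V_CE = 11.2 V > 0.2 V confirms active-region operation.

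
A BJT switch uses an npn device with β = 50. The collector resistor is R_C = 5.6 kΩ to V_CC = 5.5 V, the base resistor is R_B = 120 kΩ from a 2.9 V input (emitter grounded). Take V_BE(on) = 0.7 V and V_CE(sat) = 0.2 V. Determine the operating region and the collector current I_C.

Assume active. Base-emitter loop: I_B = (V_BB − V_BE)/R_B = (2.9 − 0.7)/120 = 0.0183 mA.
I_C = β·I_B = 50×0.0183 = 0.917 mA.
V_CE = V_CC − I_C·R_C = 5.5 − 0.917×5.6 = 0.367 V > V_CE(sat), so the active-region assumption holds.

active; I_C ≈ 0.92 mA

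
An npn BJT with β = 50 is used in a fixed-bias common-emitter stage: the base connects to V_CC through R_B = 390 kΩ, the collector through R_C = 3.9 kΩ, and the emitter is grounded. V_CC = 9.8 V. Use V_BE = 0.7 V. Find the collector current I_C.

I_C ≈ 1.2 mA

Base loop: V_CC = I_B·R_B + V_BE, so I_B = (9.8 − 0.7)/390 kΩ = 0.0233 mA.
In the active region I_C = β·I_B = 50 × 0.0233 = 1.17 mA.
Collector loop: V_CE = V_CC − I_C·R_C = 9.8 − 1.17×3.9 = 5.25 V.
Since V_CE = 5.25 V > V_CE(sat) ≈ 0.2 V, the transistor is in the active region as assumed.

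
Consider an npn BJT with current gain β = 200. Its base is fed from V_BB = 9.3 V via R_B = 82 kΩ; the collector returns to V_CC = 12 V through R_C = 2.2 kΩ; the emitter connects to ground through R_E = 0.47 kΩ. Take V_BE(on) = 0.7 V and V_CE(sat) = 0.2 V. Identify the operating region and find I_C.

Assume active: I_B = (9.3 − 0.7)/(82 + 201×0.47) = 0.0487 mA, I_C = β·I_B = 9.75 mA.
Then V_CE = 12 − 9.75×2.2 − 9.8×0.47 = -14 V < 0.2 V — the active assumption fails.
Re-solve with V_CE = 0.2 V. KCL at the emitter: V_E/R_E = (V_BB−0.7−V_E)/R_B + (V_CC−0.2−V_E)/R_C, giving V_E = 2.11 V.
I_C = (V_CC − 0.2 − V_E)/R_C = (11.8 − 2.11)/2.2 = 4.41 mA.
Check: I_B = (8.6 − 2.11)/82 = 0.0792 mA, and β·I_B = 15.8 mA > I_C, confirming saturation.

saturation; I_C ≈ 4.4 mA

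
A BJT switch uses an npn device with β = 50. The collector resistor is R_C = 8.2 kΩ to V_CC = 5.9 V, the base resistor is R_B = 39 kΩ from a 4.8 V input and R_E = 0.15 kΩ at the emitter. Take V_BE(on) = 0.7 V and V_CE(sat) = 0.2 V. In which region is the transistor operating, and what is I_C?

Assume active: I_B = (4.8 − 0.7)/(39 + 51×0.15) = 0.0879 mA, I_C = β·I_B = 4.39 mA.
Then V_CE = 5.9 − 4.39×8.2 − 4.48×0.15 = -30.8 V < 0.2 V — the active assumption fails.
Re-solve with V_CE = 0.2 V. KCL at the emitter: V_E/R_E = (V_BB−0.7−V_E)/R_B + (V_CC−0.2−V_E)/R_C, giving V_E = 0.117 V.
I_C = (V_CC − 0.2 − V_E)/R_C = (5.7 − 0.117)/8.2 = 0.681 mA.
Check: I_B = (4.1 − 0.117)/39 = 0.102 mA, and β·I_B = 5.11 mA > I_C, confirming saturation.

saturation; I_C ≈ 0.68 mA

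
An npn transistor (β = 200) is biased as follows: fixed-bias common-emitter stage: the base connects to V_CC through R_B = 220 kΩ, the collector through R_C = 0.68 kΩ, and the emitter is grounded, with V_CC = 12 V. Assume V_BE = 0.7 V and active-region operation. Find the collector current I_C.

Base loop: V_CC = I_B·R_B + V_BE, so I_B = (12 − 0.7)/220 kΩ = 0.0514 mA.
In the active region I_C = β·I_B = 200 × 0.0514 = 10.3 mA.
Collector loop: V_CE = V_CC − I_C·R_C = 12 − 10.3×0.68 = 5.01 V.
Since V_CE = 5.01 V > V_CE(sat) ≈ 0.2 V, the transistor is in the active region as assumed.

I_C ≈ 10 mA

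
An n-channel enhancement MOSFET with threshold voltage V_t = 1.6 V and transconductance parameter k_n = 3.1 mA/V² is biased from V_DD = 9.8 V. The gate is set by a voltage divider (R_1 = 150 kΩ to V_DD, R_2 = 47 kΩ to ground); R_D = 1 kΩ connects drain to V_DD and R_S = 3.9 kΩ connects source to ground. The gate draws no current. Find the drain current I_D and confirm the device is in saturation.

I_D ≈ 0.12 mA

V_G = V_DD·R_2/(R_1+R_2) = 9.8×47/197 = 2.34 V.
Assume saturation: I_D = (k_n/2)(V_GS − V_t)² with V_GS = V_G − I_D·R_S = 2.34 − 3.9·I_D.
Substituting gives 23.6·I_D² − 9.92·I_D + 0.844 = 0, with roots I_D = 0.118 or 0.303 mA.
The root I_D = 0.303 mA gives V_GS = 1.16 V ≤ V_t, so take I_D = 0.118 mA.
Then V_GS = 1.88 V and V_DS = V_DD − I_D(R_D+R_S) = 9.8 − 0.118×4.9 = 9.22 V.
Saturation requires V_DS ≥ V_GS − V_t = 0.276 V; 9.22 ≥ 0.276 ✓.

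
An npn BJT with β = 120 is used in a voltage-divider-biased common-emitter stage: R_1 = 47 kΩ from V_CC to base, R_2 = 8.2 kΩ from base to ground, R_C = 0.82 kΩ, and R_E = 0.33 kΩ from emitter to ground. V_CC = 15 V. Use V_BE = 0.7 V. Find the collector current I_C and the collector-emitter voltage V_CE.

I_C ≈ 3.9 mA, V_CE ≈ 10 V

Thevenize the base divider: V_Th = V_CC·R_2/(R_1+R_2) = 15×8.2/55.2 = 2.23 V, R_Th = R_1‖R_2 = 6.98 kΩ.
Base-emitter loop: V_Th = I_B·R_Th + V_BE + (β+1)I_B·R_E, so I_B = (2.23 − 0.7) / (6.98 + 121×0.33) = 0.0326 mA.
I_C = β·I_B = 120×0.0326 = 3.91 mA, and I_E = (β+1)I_B = 3.94 mA.
V_CE = V_CC − I_C·R_C − I_E·R_E = 15 − 3.91×0.82 − 3.94×0.33 = 10.5 V.
V_CE = 10.5 V > 0.2 V confirms active-region operation.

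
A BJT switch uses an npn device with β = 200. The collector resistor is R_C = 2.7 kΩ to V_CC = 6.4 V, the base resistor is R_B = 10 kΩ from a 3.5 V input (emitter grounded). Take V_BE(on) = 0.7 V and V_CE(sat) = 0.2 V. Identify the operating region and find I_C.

saturation; I_C ≈ 2.3 mA

Assume active: I_B = (3.5 − 0.7)/10 = 0.28 mA, giving I_C = β·I_B = 56 mA.
But then V_CE = 6.4 − 56×2.7 = -145 V < V_CE(sat) = 0.2 V — impossible in the active region.
So the transistor is saturated. With V_CE = 0.2 V, I_C = (V_CC − 0.2)/R_C = 6.2/2.7 = 2.3 mA.
Check: β·I_B = 56 mA > I_C = 2.3 mA, confirming saturation.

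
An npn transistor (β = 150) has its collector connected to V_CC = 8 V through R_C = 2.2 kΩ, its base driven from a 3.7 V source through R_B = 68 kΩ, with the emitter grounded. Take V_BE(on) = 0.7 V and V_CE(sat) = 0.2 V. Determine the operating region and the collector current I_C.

Assume active: I_B = (3.7 − 0.7)/68 = 0.0441 mA, giving I_C = β·I_B = 6.62 mA.
But then V_CE = 8 − 6.62×2.2 = -6.56 V < V_CE(sat) = 0.2 V — impossible in the active region.
So the transistor is saturated. With V_CE = 0.2 V, I_C = (V_CC − 0.2)/R_C = 7.8/2.2 = 3.55 mA.
Check: β·I_B = 6.62 mA > I_C = 3.55 mA, confirming saturation.

saturation; I_C ≈ 3.5 mA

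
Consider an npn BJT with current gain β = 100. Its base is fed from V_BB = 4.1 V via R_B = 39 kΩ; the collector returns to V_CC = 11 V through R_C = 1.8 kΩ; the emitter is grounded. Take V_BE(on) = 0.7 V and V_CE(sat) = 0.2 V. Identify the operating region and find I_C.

saturation; I_C ≈ 6 mA

Assume active: I_B = (4.1 − 0.7)/39 = 0.0872 mA, giving I_C = β·I_B = 8.72 mA.
But then V_CE = 11 − 8.72×1.8 = -4.69 V < V_CE(sat) = 0.2 V — impossible in the active region.
So the transistor is saturated. With V_CE = 0.2 V, I_C = (V_CC − 0.2)/R_C = 10.8/1.8 = 6 mA.
Check: β·I_B = 8.72 mA > I_C = 6 mA, confirming saturation.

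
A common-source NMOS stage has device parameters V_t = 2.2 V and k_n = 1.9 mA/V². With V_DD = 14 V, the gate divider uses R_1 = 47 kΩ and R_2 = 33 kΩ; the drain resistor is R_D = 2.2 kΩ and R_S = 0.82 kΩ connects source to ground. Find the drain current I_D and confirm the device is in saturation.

V_G = V_DD·R_2/(R_1+R_2) = 14×33/80 = 5.78 V.
Assume saturation: I_D = (k_n/2)(V_GS − V_t)² with V_GS = V_G − I_D·R_S = 5.78 − 0.82·I_D.
Substituting gives 0.639·I_D² − 6.57·I_D + 12.1 = 0, with roots I_D = 2.42 or 7.87 mA.
The root I_D = 7.87 mA gives V_GS = -0.678 V ≤ V_t, so take I_D = 2.42 mA.
Then V_GS = 3.79 V and V_DS = V_DD − I_D(R_D+R_S) = 14 − 2.42×3.02 = 6.71 V.
Saturation requires V_DS ≥ V_GS − V_t = 1.59 V; 6.71 ≥ 1.59 ✓.

I_D ≈ 2.4 mA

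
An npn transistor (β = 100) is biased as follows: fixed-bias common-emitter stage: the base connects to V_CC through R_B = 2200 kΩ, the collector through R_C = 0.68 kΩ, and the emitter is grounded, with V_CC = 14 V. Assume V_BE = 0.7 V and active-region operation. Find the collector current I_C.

I_C ≈ 0.6 mA

Base loop: V_CC = I_B·R_B + V_BE, so I_B = (14 − 0.7)/2200 kΩ = 0.00605 mA.
In the active region I_C = β·I_B = 100 × 0.00605 = 0.605 mA.
Collector loop: V_CE = V_CC − I_C·R_C = 14 − 0.605×0.68 = 13.6 V.
Since V_CE = 13.6 V > V_CE(sat) ≈ 0.2 V, the transistor is in the active region as assumed.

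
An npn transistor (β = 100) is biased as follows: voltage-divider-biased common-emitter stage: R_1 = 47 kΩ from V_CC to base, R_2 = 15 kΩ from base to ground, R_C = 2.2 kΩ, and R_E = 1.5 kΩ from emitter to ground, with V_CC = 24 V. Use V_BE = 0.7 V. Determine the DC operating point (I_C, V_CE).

Thevenize the base divider: V_Th = V_CC·R_2/(R_1+R_2) = 24×15/62 = 5.81 V, R_Th = R_1‖R_2 = 11.4 kΩ.
Base-emitter loop: V_Th = I_B·R_Th + V_BE + (β+1)I_B·R_E, so I_B = (5.81 − 0.7) / (11.4 + 101×1.5) = 0.0314 mA.
I_C = β·I_B = 100×0.0314 = 3.14 mA, and I_E = (β+1)I_B = 3.17 mA.
V_CE = V_CC − I_C·R_C − I_E·R_E = 24 − 3.14×2.2 − 3.17×1.5 = 12.4 V.
V_CE = 12.4 V > 0.2 V confirms active-region operation.

I_C ≈ 3.1 mA, V_CE ≈ 12 V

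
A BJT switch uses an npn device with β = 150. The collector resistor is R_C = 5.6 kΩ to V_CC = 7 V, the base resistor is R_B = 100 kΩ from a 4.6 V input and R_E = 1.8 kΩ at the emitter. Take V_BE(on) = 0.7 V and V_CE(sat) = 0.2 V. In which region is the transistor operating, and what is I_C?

Assume active: I_B = (4.6 − 0.7)/(100 + 151×1.8) = 0.0105 mA, I_C = β·I_B = 1.57 mA.
Then V_CE = 7 − 1.57×5.6 − 1.58×1.8 = -4.66 V < 0.2 V — the active assumption fails.
Re-solve with V_CE = 0.2 V. KCL at the emitter: V_E/R_E = (V_BB−0.7−V_E)/R_B + (V_CC−0.2−V_E)/R_C, giving V_E = 1.68 V.
I_C = (V_CC − 0.2 − V_E)/R_C = (6.8 − 1.68)/5.6 = 0.914 mA.
Check: I_B = (3.9 − 1.68)/100 = 0.0222 mA, and β·I_B = 3.32 mA > I_C, confirming saturation.

saturation; I_C ≈ 0.91 mA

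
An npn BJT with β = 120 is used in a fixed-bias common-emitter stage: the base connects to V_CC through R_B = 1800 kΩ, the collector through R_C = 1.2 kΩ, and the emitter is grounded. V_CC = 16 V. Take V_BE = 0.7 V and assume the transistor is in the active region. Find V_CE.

Base loop: V_CC = I_B·R_B + V_BE, so I_B = (16 − 0.7)/1800 kΩ = 0.0085 mA.
In the active region I_C = β·I_B = 120 × 0.0085 = 1.02 mA.
Collector loop: V_CE = V_CC − I_C·R_C = 16 − 1.02×1.2 = 14.8 V.
Since V_CE = 14.8 V > V_CE(sat) ≈ 0.2 V, the transistor is in the active region as assumed.

V_CE ≈ 15 V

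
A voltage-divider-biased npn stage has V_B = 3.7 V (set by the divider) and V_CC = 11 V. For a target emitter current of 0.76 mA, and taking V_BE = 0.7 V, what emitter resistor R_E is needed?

V_E = V_B − V_BE = 3.7 − 0.7 = 3 V.
R_E = V_E / I_E = 3 / 0.76 = 3.95 kΩ.

R_E ≈ 3.9 kΩ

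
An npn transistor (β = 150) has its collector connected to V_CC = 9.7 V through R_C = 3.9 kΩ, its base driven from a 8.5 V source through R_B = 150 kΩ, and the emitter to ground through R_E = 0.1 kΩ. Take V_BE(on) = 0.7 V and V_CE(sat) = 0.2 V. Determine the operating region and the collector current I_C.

saturation; I_C ≈ 2.4 mA

Assume active: I_B = (8.5 − 0.7)/(150 + 151×0.1) = 0.0472 mA, I_C = β·I_B = 7.09 mA.
Then V_CE = 9.7 − 7.09×3.9 − 7.13×0.1 = -18.7 V < 0.2 V — the active assumption fails.
Re-solve with V_CE = 0.2 V. KCL at the emitter: V_E/R_E = (V_BB−0.7−V_E)/R_B + (V_CC−0.2−V_E)/R_C, giving V_E = 0.242 V.
I_C = (V_CC − 0.2 − V_E)/R_C = (9.5 − 0.242)/3.9 = 2.37 mA.
Check: I_B = (7.8 − 0.242)/150 = 0.0504 mA, and β·I_B = 7.56 mA > I_C, confirming saturation.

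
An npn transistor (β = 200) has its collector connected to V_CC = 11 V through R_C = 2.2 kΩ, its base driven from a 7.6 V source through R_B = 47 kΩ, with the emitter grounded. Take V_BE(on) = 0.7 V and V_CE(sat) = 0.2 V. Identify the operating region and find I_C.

saturation; I_C ≈ 4.9 mA

Assume active: I_B = (7.6 − 0.7)/47 = 0.147 mA, giving I_C = β·I_B = 29.4 mA.
But then V_CE = 11 − 29.4×2.2 = -53.6 V < V_CE(sat) = 0.2 V — impossible in the active region.
So the transistor is saturated. With V_CE = 0.2 V, I_C = (V_CC − 0.2)/R_C = 10.8/2.2 = 4.91 mA.
Check: β·I_B = 29.4 mA > I_C = 4.91 mA, confirming saturation.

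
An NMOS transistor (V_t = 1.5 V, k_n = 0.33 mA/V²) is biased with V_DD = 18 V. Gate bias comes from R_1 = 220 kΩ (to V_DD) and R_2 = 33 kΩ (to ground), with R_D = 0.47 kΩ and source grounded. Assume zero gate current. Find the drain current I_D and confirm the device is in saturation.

V_G = V_DD·R_2/(R_1+R_2) = 18×33/253 = 2.35 V. With the source grounded, V_GS = V_G = 2.35 V.
Assume saturation: I_D = (k_n/2)(V_GS − V_t)² = (0.33/2)×(2.35 − 1.5)² = 0.165×0.848² = 0.119 mA.
V_DS = V_DD − I_D·R_D = 18 − 0.119×0.47 = 17.9 V.
Saturation requires V_DS ≥ V_GS − V_t = 0.848 V; 17.9 ≥ 0.848 ✓.

I_D ≈ 0.12 mA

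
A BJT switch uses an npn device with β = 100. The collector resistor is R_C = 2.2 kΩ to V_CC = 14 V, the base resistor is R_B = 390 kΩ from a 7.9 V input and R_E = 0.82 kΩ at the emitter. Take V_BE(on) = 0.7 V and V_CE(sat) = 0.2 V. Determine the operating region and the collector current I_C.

active; I_C ≈ 1.5 mA

Assume active. Base-emitter loop: I_B = (V_BB − V_BE)/(R_B + (β+1)R_E) = (7.9 − 0.7)/(390 + 101×0.82) = 0.0152 mA.
I_C = β·I_B = 100×0.0152 = 1.52 mA.
V_CE = V_CC − I_C·R_C − I_E·R_E = 14 − 1.52×2.2 − 1.54×0.82 = 9.39 V > V_CE(sat), so the active-region assumption holds.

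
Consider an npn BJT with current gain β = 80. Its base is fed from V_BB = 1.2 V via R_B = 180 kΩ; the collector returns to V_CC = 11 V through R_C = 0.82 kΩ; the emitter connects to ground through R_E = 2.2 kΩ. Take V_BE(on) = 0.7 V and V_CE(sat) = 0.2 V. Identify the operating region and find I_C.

Assume active. Base-emitter loop: I_B = (V_BB − V_BE)/(R_B + (β+1)R_E) = (1.2 − 0.7)/(180 + 81×2.2) = 0.0014 mA.
I_C = β·I_B = 80×0.0014 = 0.112 mA.
V_CE = V_CC − I_C·R_C − I_E·R_E = 11 − 0.112×0.82 − 0.113×2.2 = 10.7 V > V_CE(sat), so the active-region assumption holds.

active; I_C ≈ 0.11 mA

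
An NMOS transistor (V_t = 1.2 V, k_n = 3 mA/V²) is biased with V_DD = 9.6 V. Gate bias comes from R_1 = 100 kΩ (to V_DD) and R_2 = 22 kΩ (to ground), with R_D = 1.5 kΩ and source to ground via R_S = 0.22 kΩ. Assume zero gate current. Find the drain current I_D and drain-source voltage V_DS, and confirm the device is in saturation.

I_D ≈ 0.32 mA, V_DS ≈ 9.1 V

V_G = V_DD·R_2/(R_1+R_2) = 9.6×22/122 = 1.73 V.
Assume saturation: I_D = (k_n/2)(V_GS − V_t)² with V_GS = V_G − I_D·R_S = 1.73 − 0.22·I_D.
Substituting gives 0.0726·I_D² − 1.35·I_D + 0.423 = 0, with roots I_D = 0.319 or 18.3 mA.
The root I_D = 18.3 mA gives V_GS = -2.29 V ≤ V_t, so take I_D = 0.319 mA.
Then V_GS = 1.66 V and V_DS = V_DD − I_D(R_D+R_S) = 9.6 − 0.319×1.72 = 9.05 V.
Saturation requires V_DS ≥ V_GS − V_t = 0.461 V; 9.05 ≥ 0.461 ✓.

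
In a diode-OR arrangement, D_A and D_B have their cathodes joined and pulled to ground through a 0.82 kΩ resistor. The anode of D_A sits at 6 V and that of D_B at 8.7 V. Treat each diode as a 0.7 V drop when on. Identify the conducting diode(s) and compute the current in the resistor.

Only D_B conducts; I_R ≈ 9.8 mA

Assume both conduct. Then node N would need to be at both 6−0.7 = 5.3 V and 8.7−0.7 = 8 V, which is impossible.
Assume only D_B conducts: V_N = 8.7 − 0.7 = 8 V, so I_R = 8/0.82 = 9.76 mA.
Check D_A: its anode-to-cathode voltage is 6 − 8 = -2 V < 0.7 V, so it is off. The assumption is consistent.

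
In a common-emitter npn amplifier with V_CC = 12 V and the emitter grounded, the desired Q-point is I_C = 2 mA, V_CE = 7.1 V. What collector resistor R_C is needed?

Collector loop: V_CC = I_C·R_C + V_CE.
R_C = (V_CC − V_CE)/I_C = (12 − 7.1)/2 = 2.45 kΩ.

R_C ≈ 2.5 kΩ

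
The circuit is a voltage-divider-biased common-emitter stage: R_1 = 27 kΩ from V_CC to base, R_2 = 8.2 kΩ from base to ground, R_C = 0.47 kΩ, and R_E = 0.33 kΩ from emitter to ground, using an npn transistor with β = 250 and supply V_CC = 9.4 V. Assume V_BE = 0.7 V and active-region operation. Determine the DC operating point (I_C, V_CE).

I_C ≈ 4.2 mA, V_CE ≈ 6.1 V

Thevenize the base divider: V_Th = V_CC·R_2/(R_1+R_2) = 9.4×8.2/35.2 = 2.19 V, R_Th = R_1‖R_2 = 6.29 kΩ.
Base-emitter loop: V_Th = I_B·R_Th + V_BE + (β+1)I_B·R_E, so I_B = (2.19 − 0.7) / (6.29 + 251×0.33) = 0.0167 mA.
I_C = β·I_B = 250×0.0167 = 4.18 mA, and I_E = (β+1)I_B = 4.2 mA.
V_CE = V_CC − I_C·R_C − I_E·R_E = 9.4 − 4.18×0.47 − 4.2×0.33 = 6.05 V.
V_CE = 6.05 V > 0.2 V confirms active-region operation.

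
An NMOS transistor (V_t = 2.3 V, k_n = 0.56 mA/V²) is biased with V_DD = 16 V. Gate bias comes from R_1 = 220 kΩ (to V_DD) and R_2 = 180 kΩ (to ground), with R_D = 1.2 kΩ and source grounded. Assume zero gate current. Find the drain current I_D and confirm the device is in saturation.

V_G = V_DD·R_2/(R_1+R_2) = 16×180/400 = 7.2 V. With the source grounded, V_GS = V_G = 7.2 V.
Assume saturation: I_D = (k_n/2)(V_GS − V_t)² = (0.56/2)×(7.2 − 2.3)² = 0.28×4.9² = 6.72 mA.
V_DS = V_DD − I_D·R_D = 16 − 6.72×1.2 = 7.93 V.
Saturation requires V_DS ≥ V_GS − V_t = 4.9 V; 7.93 ≥ 4.9 ✓.

I_D ≈ 6.7 mA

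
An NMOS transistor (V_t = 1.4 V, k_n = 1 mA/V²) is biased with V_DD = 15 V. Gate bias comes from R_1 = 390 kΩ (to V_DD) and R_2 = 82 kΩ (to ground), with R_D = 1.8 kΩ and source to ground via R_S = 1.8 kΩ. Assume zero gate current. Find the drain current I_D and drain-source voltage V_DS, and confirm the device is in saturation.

V_G = V_DD·R_2/(R_1+R_2) = 15×82/472 = 2.61 V.
Assume saturation: I_D = (k_n/2)(V_GS − V_t)² with V_GS = V_G − I_D·R_S = 2.61 − 1.8·I_D.
Substituting gives 1.62·I_D² − 3.17·I_D + 0.727 = 0, with roots I_D = 0.265 or 1.69 mA.
The root I_D = 1.69 mA gives V_GS = -0.44 V ≤ V_t, so take I_D = 0.265 mA.
Then V_GS = 2.13 V and V_DS = V_DD − I_D(R_D+R_S) = 15 − 0.265×3.6 = 14 V.
Saturation requires V_DS ≥ V_GS − V_t = 0.728 V; 14 ≥ 0.728 ✓.

I_D ≈ 0.27 mA, V_DS ≈ 14 V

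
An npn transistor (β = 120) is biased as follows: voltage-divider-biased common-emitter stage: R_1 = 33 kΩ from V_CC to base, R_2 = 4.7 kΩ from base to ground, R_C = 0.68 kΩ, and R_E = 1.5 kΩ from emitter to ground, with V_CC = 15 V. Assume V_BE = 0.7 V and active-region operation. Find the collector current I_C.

I_C ≈ 0.76 mA

Thevenize the base divider: V_Th = V_CC·R_2/(R_1+R_2) = 15×4.7/37.7 = 1.87 V, R_Th = R_1‖R_2 = 4.11 kΩ.
Base-emitter loop: V_Th = I_B·R_Th + V_BE + (β+1)I_B·R_E, so I_B = (1.87 − 0.7) / (4.11 + 121×1.5) = 0.0063 mA.
I_C = β·I_B = 120×0.0063 = 0.756 mA, and I_E = (β+1)I_B = 0.763 mA.
V_CE = V_CC − I_C·R_C − I_E·R_E = 15 − 0.756×0.68 − 0.763×1.5 = 13.3 V.
V_CE = 13.3 V > 0.2 V confirms active-region operation.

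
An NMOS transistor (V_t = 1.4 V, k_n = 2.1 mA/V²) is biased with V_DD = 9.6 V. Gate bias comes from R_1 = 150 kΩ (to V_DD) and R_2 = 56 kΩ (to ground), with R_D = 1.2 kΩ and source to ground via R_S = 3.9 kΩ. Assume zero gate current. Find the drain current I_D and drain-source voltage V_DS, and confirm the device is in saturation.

I_D ≈ 0.2 mA, V_DS ≈ 8.6 V

V_G = V_DD·R_2/(R_1+R_2) = 9.6×56/206 = 2.61 V.
Assume saturation: I_D = (k_n/2)(V_GS − V_t)² with V_GS = V_G − I_D·R_S = 2.61 − 3.9·I_D.
Substituting gives 16·I_D² − 10.9·I_D + 1.54 = 0, with roots I_D = 0.199 or 0.484 mA.
The root I_D = 0.484 mA gives V_GS = 0.721 V ≤ V_t, so take I_D = 0.199 mA.
Then V_GS = 1.83 V and V_DS = V_DD − I_D(R_D+R_S) = 9.6 − 0.199×5.1 = 8.59 V.
Saturation requires V_DS ≥ V_GS − V_t = 0.435 V; 8.59 ≥ 0.435 ✓.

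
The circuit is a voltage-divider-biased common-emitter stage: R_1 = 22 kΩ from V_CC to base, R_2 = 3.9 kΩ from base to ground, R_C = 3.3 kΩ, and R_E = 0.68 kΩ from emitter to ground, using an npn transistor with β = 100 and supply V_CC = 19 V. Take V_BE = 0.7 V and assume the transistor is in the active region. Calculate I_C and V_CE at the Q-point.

I_C ≈ 3 mA, V_CE ≈ 7 V

Thevenize the base divider: V_Th = V_CC·R_2/(R_1+R_2) = 19×3.9/25.9 = 2.86 V, R_Th = R_1‖R_2 = 3.31 kΩ.
Base-emitter loop: V_Th = I_B·R_Th + V_BE + (β+1)I_B·R_E, so I_B = (2.86 − 0.7) / (3.31 + 101×0.68) = 0.03 mA.
I_C = β·I_B = 100×0.03 = 3 mA, and I_E = (β+1)I_B = 3.03 mA.
V_CE = V_CC − I_C·R_C − I_E·R_E = 19 − 3×3.3 − 3.03×0.68 = 7.03 V.
V_CE = 7.03 V > 0.2 V confirms active-region operation.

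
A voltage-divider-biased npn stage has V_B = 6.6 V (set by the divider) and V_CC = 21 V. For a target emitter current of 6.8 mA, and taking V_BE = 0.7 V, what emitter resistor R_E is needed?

R_E ≈ 0.87 kΩ

V_E = V_B − V_BE = 6.6 − 0.7 = 5.9 V.
R_E = V_E / I_E = 5.9 / 6.8 = 0.868 kΩ.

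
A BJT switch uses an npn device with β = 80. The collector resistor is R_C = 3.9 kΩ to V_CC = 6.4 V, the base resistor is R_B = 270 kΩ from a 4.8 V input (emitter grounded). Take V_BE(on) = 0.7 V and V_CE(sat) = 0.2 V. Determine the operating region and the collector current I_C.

active; I_C ≈ 1.2 mA

Assume active. Base-emitter loop: I_B = (V_BB − V_BE)/R_B = (4.8 − 0.7)/270 = 0.0152 mA.
I_C = β·I_B = 80×0.0152 = 1.21 mA.
V_CE = V_CC − I_C·R_C = 6.4 − 1.21×3.9 = 1.66 V > V_CE(sat), so the active-region assumption holds.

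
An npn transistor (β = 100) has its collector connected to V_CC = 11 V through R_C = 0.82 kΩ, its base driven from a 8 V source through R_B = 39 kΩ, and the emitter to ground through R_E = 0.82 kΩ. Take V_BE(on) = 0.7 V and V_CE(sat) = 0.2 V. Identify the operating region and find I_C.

Assume active. Base-emitter loop: I_B = (V_BB − V_BE)/(R_B + (β+1)R_E) = (8 − 0.7)/(39 + 101×0.82) = 0.0599 mA.
I_C = β·I_B = 100×0.0599 = 5.99 mA.
V_CE = V_CC − I_C·R_C − I_E·R_E = 11 − 5.99×0.82 − 6.05×0.82 = 1.12 V > V_CE(sat), so the active-region assumption holds.

active; I_C ≈ 6 mA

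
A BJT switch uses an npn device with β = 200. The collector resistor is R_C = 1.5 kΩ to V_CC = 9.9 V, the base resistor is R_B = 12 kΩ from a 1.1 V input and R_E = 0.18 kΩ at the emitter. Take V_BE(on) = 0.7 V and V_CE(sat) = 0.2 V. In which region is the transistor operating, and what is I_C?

active; I_C ≈ 1.7 mA

Assume active. Base-emitter loop: I_B = (V_BB − V_BE)/(R_B + (β+1)R_E) = (1.1 − 0.7)/(12 + 201×0.18) = 0.0083 mA.
I_C = β·I_B = 200×0.0083 = 1.66 mA.
V_CE = V_CC − I_C·R_C − I_E·R_E = 9.9 − 1.66×1.5 − 1.67×0.18 = 7.11 V > V_CE(sat), so the active-region assumption holds.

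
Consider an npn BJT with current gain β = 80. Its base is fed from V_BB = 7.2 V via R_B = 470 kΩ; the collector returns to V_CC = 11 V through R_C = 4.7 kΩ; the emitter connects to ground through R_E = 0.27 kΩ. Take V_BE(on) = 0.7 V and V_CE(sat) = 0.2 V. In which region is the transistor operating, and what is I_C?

active; I_C ≈ 1.1 mA

Assume active. Base-emitter loop: I_B = (V_BB − V_BE)/(R_B + (β+1)R_E) = (7.2 − 0.7)/(470 + 81×0.27) = 0.0132 mA.
I_C = β·I_B = 80×0.0132 = 1.06 mA.
V_CE = V_CC − I_C·R_C − I_E·R_E = 11 − 1.06×4.7 − 1.07×0.27 = 5.74 V > V_CE(sat), so the active-region assumption holds.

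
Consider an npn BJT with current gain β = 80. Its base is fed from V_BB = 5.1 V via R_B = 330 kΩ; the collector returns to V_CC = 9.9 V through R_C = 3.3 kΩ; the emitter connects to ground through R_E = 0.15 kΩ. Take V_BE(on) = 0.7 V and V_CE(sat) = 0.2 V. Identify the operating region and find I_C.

active; I_C ≈ 1 mA

Assume active. Base-emitter loop: I_B = (V_BB − V_BE)/(R_B + (β+1)R_E) = (5.1 − 0.7)/(330 + 81×0.15) = 0.0129 mA.
I_C = β·I_B = 80×0.0129 = 1.03 mA.
V_CE = V_CC − I_C·R_C − I_E·R_E = 9.9 − 1.03×3.3 − 1.04×0.15 = 6.35 V > V_CE(sat), so the active-region assumption holds.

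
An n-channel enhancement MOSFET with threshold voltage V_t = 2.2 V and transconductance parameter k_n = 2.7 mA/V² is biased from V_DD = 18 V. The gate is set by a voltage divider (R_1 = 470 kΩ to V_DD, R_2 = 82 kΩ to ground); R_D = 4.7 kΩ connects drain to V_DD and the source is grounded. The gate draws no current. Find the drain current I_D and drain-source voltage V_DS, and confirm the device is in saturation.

I_D ≈ 0.3 mA, V_DS ≈ 17 V

V_G = V_DD·R_2/(R_1+R_2) = 18×82/552 = 2.67 V. With the source grounded, V_GS = V_G = 2.67 V.
Assume saturation: I_D = (k_n/2)(V_GS − V_t)² = (2.7/2)×(2.67 − 2.2)² = 1.35×0.474² = 0.303 mA.
V_DS = V_DD − I_D·R_D = 18 − 0.303×4.7 = 16.6 V.
Saturation requires V_DS ≥ V_GS − V_t = 0.474 V; 16.6 ≥ 0.474 ✓.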